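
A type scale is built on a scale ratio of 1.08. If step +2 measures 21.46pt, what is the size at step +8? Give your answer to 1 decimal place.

34.1pt

21.46 × 1.08⁶ = 21.46 × 1.58687 ≈ 34.054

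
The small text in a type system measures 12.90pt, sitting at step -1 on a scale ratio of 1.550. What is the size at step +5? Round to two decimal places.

178.89pt

The gap is 5 − (-1) = 6 steps, so the factor is 1.550^6.
12.90 × 1.550⁶ = 12.90 × 13.86725 ≈ 178.887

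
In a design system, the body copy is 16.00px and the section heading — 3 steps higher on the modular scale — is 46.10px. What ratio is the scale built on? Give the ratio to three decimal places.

r³ = 46.10 / 16.00, so r = (46.10/16.00)^(1/3).
r = 2.8813^(1/3) ≈ 1.4230

1.423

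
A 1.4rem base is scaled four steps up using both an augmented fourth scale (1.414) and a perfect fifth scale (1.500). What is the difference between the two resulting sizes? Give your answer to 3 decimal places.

Augmented fourth: 1.4 × 1.414⁴ = 5.59662rem
Perfect fifth: 1.4 × 1.500⁴ = 7.08750rem
Difference: 7.08750 − 5.59662 = 1.49088rem

1.491rem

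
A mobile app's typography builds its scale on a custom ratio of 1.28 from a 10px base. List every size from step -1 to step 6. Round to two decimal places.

Step -1: 10.0 ÷ 1.28 = 7.81
Step 0: 10px
Step 1: 10.0 × 1.28 = 12.80
Step 2: 10.0 × 1.28² = 16.38
Step 3: 10.0 × 1.28³ = 20.97
Step 4: 10.0 × 1.28⁴ = 26.84
Step 5: 10.0 × 1.28⁵ = 34.36
Step 6: 10.0 × 1.28⁶ = 43.98

7.81px, 10.00px, 12.80px, 16.38px, 20.97px, 26.84px, 34.36px, 43.98px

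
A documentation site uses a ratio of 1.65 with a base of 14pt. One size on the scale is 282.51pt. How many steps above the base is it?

6

1.65ⁿ = 282.51 / 14 = 20.1793
n = ln(20.1793) / ln(1.65) = 3.0047 / 0.5008 ≈ 6.00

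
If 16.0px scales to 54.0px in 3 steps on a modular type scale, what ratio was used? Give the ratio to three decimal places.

r³ = 54.0 / 16.0, so r = (54.0/16.0)^(1/3).
r = 3.3750^(1/3) ≈ 1.5000

1.500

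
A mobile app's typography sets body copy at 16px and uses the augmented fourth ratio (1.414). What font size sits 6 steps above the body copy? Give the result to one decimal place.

16.0 × 1.414⁶ = 16.0 × 7.99275 ≈ 127.88

127.9px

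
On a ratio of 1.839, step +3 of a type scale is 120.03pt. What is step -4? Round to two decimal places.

The gap is -4 − (3) = -7 steps, so the factor is 1.839^-7.
120.03 ÷ 1.839⁷ = 120.03 ÷ 71.13316 ≈ 1.687

1.69pt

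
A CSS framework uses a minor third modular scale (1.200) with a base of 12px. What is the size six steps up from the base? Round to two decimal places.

Every step multiplies by the scale ratio.
12.0 × 1.200⁶ = 12.0 × 2.98598 ≈ 35.83

35.83px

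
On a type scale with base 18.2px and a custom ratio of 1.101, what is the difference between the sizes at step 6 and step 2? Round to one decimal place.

10.4px

Step 2: 18.2 × 1.101² = 22.062px
Step 6: 18.2 × 1.101⁶ = 32.419px
Difference: 32.419 − 22.062 = 10.357px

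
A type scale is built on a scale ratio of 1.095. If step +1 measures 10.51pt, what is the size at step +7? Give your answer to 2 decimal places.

The gap is 7 − (1) = 6 steps, so the factor is 1.095^6.
10.51 × 1.095⁶ = 10.51 × 1.72379 ≈ 18.117

18.12pt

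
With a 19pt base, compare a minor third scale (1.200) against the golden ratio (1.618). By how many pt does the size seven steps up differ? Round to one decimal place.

Minor third: 19.0 × 1.200⁷ = 68.080pt
Golden ratio: 19.0 × 1.618⁷ = 551.573pt
Difference: 551.573 − 68.080 = 483.493pt

483.5pt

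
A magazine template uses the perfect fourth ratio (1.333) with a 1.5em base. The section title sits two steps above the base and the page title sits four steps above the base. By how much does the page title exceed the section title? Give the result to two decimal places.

Step 2: 1.5 × 1.333² = 2.6653em
Step 4: 1.5 × 1.333⁴ = 4.7360em
Difference: 4.7360 − 2.6653 = 2.0707em

2.07em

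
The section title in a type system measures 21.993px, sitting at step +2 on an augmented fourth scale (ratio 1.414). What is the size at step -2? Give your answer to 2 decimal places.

21.993 ÷ 1.414⁴ = 21.993 ÷ 3.99758 ≈ 5.502

5.50px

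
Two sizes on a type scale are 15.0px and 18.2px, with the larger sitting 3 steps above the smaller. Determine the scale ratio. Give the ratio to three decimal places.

The ratio satisfies 15.0 × r³ = 18.2, so r = (18.2 / 15.0)^(1/3).
r = 1.2133^(1/3) ≈ 1.0666

1.067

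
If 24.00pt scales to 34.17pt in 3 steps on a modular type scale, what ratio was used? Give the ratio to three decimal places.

1.125

The ratio satisfies 24.00 × r³ = 34.17, so r = (34.17 / 24.00)^(1/3).
r = 1.4238^(1/3) ≈ 1.1250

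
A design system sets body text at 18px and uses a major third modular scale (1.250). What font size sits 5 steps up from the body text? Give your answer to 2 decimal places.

18.0 × 1.250⁵ = 18.0 × 3.05176 ≈ 54.93

54.93px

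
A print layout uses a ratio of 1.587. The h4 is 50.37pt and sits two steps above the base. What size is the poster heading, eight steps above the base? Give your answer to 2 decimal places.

804.70pt

The gap is 8 − (2) = 6 steps, so the factor is 1.587^6.
50.37 × 1.587⁶ = 50.37 × 15.97576 ≈ 804.699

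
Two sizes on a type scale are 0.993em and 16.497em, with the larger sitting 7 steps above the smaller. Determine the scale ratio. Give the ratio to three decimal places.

1.494

The ratio satisfies 0.993 × r⁷ = 16.497, so r = (16.497 / 0.993)^(1/7).
r = 16.6133^(1/7) ≈ 1.4940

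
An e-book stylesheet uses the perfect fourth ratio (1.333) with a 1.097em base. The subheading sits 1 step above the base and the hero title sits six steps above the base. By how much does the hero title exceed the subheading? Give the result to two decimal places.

4.69em

Step 1: 1.097 × 1.333 = 1.4623em
Step 6: 1.097 × 1.333⁶ = 6.1544em
Difference: 6.1544 − 1.4623 = 4.6921em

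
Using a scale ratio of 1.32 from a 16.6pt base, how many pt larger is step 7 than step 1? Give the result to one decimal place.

94.0pt

Step 1: 16.6 × 1.32 = 21.912pt
Step 7: 16.6 × 1.32⁷ = 115.911pt
Difference: 115.911 − 21.912 = 93.999pt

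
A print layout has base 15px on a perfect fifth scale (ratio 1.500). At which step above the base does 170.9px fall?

1.500ⁿ = 170.9 / 15 = 11.3933
n = ln(11.3933) / ln(1.500) = 2.4330 / 0.4055 ≈ 6.00

6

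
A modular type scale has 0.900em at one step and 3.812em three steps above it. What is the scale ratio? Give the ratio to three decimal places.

The ratio satisfies 0.900 × r³ = 3.812, so r = (3.812 / 0.900)^(1/3).
r = 4.2356^(1/3) ≈ 1.6180

1.618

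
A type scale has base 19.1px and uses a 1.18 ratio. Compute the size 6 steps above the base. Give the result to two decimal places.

Every step multiplies by the scale ratio.
19.1 × 1.18⁶ = 19.1 × 2.69955 ≈ 51.56

51.56px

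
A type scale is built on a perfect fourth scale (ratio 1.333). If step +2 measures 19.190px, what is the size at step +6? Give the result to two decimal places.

60.59px

Moving from step +2 to step +6 is 4 steps up, so multiply by r⁴.
19.190 × 1.333⁴ = 19.190 × 3.15733 ≈ 60.589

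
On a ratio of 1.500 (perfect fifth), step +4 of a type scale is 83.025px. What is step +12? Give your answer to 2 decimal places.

83.025 × 1.500⁸ = 83.025 × 25.62891 ≈ 2127.840

2127.84px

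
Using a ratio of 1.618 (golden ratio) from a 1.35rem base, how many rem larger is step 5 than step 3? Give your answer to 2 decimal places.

Step 3: 1.35 × 1.618³ = 5.7183rem
Step 5: 1.35 × 1.618⁵ = 14.9702rem
Difference: 14.9702 − 5.7183 = 9.2519rem

9.25rem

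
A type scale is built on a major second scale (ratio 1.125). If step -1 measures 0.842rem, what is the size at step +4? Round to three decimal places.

0.842 × 1.125⁵ = 0.842 × 1.80203 ≈ 1.517

1.517rem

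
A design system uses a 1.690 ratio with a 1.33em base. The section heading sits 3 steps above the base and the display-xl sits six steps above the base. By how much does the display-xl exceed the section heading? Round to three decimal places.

Step 3: 1.33 × 1.690³ = 6.41966em
Step 6: 1.33 × 1.690⁶ = 30.98645em
Difference: 30.98645 − 6.41966 = 24.56679em

24.567em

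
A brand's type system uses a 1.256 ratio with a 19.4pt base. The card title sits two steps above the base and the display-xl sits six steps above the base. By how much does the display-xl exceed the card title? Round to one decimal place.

45.6pt

Step 2: 19.4 × 1.256² = 30.604pt
Step 6: 19.4 × 1.256⁶ = 76.162pt
Difference: 76.162 − 30.604 = 45.558pt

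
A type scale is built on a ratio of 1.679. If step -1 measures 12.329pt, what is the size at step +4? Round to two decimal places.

164.51pt

12.329 × 1.679⁵ = 12.329 × 13.34300 ≈ 164.506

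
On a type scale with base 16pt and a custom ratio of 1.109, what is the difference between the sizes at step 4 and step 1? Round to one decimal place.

Step 1: 16.0 × 1.109 = 17.744pt
Step 4: 16.0 × 1.109⁴ = 24.202pt
Difference: 24.202 − 17.744 = 6.458pt

6.5pt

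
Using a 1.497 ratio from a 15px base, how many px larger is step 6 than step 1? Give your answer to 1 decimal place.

Step 1: 15.0 × 1.497 = 22.455px
Step 6: 15.0 × 1.497⁶ = 168.819px
Difference: 168.819 − 22.455 = 146.364px

146.4px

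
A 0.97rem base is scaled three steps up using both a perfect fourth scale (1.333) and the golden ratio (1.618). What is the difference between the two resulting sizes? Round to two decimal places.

Perfect fourth: 0.97 × 1.333³ = 2.2975rem
Golden ratio: 0.97 × 1.618³ = 4.1087rem
Difference: 4.1087 − 2.2975 = 1.8112rem

1.81rem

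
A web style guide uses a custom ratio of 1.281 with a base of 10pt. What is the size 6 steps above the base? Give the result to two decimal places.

10.0 × 1.281⁶ = 10.0 × 4.41870 ≈ 44.19

44.19pt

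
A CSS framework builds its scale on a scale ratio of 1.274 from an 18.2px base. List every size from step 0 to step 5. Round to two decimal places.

Step 0: 18.2px
Step 1: 18.2 × 1.274 = 23.19
Step 2: 18.2 × 1.274² = 29.54
Step 3: 18.2 × 1.274³ = 37.63
Step 4: 18.2 × 1.274⁴ = 47.95
Step 5: 18.2 × 1.274⁵ = 61.08

18.20px, 23.19px, 29.54px, 37.63px, 47.95px, 61.08px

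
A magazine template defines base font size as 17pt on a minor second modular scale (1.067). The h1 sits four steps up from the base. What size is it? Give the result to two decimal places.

17.0 × 1.067⁴ = 17.0 × 1.29616 ≈ 22.03

22.03pt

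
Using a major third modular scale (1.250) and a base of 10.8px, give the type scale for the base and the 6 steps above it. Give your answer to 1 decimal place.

10.8px, 13.5px, 16.9px, 21.1px, 26.4px, 33.0px, 41.2px

Step 0: 10.8px
Step 1: 10.8 × 1.250 = 13.5
Step 2: 10.8 × 1.250² = 16.9
Step 3: 10.8 × 1.250³ = 21.1
Step 4: 10.8 × 1.250⁴ = 26.4
Step 5: 10.8 × 1.250⁵ = 33.0
Step 6: 10.8 × 1.250⁶ = 41.2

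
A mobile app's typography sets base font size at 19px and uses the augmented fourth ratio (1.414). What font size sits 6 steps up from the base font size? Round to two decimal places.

Every step multiplies by the scale ratio.
19.0 × 1.414⁶ = 19.0 × 7.99275 ≈ 151.86

151.86px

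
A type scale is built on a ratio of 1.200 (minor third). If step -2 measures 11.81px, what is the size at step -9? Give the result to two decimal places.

3.30px

11.81 ÷ 1.200⁷ = 11.81 ÷ 3.58318 ≈ 3.296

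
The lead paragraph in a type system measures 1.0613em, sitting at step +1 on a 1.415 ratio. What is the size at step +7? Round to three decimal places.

The gap is 7 − (1) = 6 steps, so the factor is 1.415^6.
1.0613 × 1.415⁶ = 1.0613 × 8.02673 ≈ 8.519

8.519em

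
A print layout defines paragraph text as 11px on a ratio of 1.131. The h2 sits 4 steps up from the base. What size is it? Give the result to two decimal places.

Each step on a modular scale multiplies by the ratio, so the size n steps from the base is base × ratioⁿ.
11.0 × 1.131⁴ = 11.0 × 1.63625 ≈ 18.00

18.00px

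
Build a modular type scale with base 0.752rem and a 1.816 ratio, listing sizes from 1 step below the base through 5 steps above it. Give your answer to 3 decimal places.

0.414rem, 0.752rem, 1.366rem, 2.480rem, 4.504rem, 8.179rem, 14.852rem

Step -1: 0.752 ÷ 1.816 = 0.414
Step 0: 0.752rem
Step 1: 0.752 × 1.816 = 1.366
Step 2: 0.752 × 1.816² = 2.480
Step 3: 0.752 × 1.816³ = 4.504
Step 4: 0.752 × 1.816⁴ = 8.179
Step 5: 0.752 × 1.816⁵ = 14.852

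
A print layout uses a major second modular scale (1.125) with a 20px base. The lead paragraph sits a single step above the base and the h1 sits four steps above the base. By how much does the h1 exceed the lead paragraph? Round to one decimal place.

9.5px

Step 1: 20.0 × 1.125 = 22.500px
Step 4: 20.0 × 1.125⁴ = 32.036px
Difference: 32.036 − 22.500 = 9.536px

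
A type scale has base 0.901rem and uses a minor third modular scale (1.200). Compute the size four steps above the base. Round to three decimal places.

1.868rem

0.901 × 1.200⁴ = 0.901 × 2.07360 ≈ 1.868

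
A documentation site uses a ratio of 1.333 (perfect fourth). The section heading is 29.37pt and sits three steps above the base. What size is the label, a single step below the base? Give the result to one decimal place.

9.3pt

Moving from step +3 to step -1 is 4 steps down, so divide by r⁴.
29.37 ÷ 1.333⁴ = 29.37 ÷ 3.15733 ≈ 9.302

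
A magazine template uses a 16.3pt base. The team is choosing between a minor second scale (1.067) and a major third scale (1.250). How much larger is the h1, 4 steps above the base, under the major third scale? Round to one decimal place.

18.7pt

Minor second: 16.3 × 1.067⁴ = 21.127pt
Major third: 16.3 × 1.250⁴ = 39.795pt
Difference: 39.795 − 21.127 = 18.668pt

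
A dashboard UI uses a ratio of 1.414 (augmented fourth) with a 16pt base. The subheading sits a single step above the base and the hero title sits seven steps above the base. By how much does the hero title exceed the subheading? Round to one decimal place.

Step 1: 16.0 × 1.414 = 22.624pt
Step 7: 16.0 × 1.414⁷ = 180.828pt
Difference: 180.828 − 22.624 = 158.204pt

158.2pt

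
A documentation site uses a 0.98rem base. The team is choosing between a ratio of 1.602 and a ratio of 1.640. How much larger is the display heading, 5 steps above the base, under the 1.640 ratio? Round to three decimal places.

At 1.602: 0.98 × 1.602⁵ = 10.34043rem
At 1.640: 0.98 × 1.640⁵ = 11.62640rem
Difference: 11.62640 − 10.34043 = 1.28597rem

1.286rem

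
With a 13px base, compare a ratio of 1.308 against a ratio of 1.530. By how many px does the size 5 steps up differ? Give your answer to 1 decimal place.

At 1.308: 13.0 × 1.308⁵ = 49.772px
At 1.530: 13.0 × 1.530⁵ = 108.993px
Difference: 108.993 − 49.772 = 59.221px

59.2px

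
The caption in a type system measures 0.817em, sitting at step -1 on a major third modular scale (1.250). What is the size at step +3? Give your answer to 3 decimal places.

1.995em

The gap is 3 − (-1) = 4 steps, so the factor is 1.250^4.
0.817 × 1.250⁴ = 0.817 × 2.44141 ≈ 1.995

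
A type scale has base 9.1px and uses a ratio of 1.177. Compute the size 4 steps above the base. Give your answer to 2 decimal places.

Each step on a modular scale multiplies by the ratio, so the size n steps from the base is base × ratioⁿ.
9.1 × 1.177⁴ = 9.1 × 1.91914 ≈ 17.46

17.46px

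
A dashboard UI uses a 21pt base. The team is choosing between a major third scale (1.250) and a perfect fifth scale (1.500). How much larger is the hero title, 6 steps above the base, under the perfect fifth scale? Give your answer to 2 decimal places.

159.09pt

Major third: 21.0 × 1.250⁶ = 80.1086pt
Perfect fifth: 21.0 × 1.500⁶ = 239.2031pt
Difference: 239.2031 − 80.1086 = 159.0945pt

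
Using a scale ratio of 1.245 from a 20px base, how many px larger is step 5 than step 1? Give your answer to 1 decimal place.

Step 1: 20.0 × 1.245 = 24.900px
Step 5: 20.0 × 1.245⁵ = 59.824px
Difference: 59.824 − 24.900 = 34.924px

34.9px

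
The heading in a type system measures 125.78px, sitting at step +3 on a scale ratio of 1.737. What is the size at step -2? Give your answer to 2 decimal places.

7.95px

125.78 ÷ 1.737⁵ = 125.78 ÷ 15.81245 ≈ 7.954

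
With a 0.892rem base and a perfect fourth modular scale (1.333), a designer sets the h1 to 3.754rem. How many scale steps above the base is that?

1.333ⁿ = 3.754 / 0.892 = 4.2085
n = ln(4.2085) / ln(1.333) = 1.4371 / 0.2874 ≈ 5.00

5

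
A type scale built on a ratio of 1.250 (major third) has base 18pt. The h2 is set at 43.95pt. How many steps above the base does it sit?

4

1.250ⁿ = 43.95 / 18 = 2.4417
n = ln(2.4417) / ln(1.250) = 0.8927 / 0.2231 ≈ 4.00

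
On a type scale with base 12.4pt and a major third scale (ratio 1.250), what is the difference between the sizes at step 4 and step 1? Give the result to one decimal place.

14.8pt

Step 1: 12.4 × 1.250 = 15.500pt
Step 4: 12.4 × 1.250⁴ = 30.273pt
Difference: 30.273 − 15.500 = 14.773pt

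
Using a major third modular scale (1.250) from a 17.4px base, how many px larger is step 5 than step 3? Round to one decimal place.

Step 3: 17.4 × 1.250³ = 33.984px
Step 5: 17.4 × 1.250⁵ = 53.101px
Difference: 53.101 − 33.984 = 19.117px

19.1px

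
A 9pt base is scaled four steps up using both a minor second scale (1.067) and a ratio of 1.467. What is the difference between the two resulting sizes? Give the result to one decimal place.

Minor second: 9.0 × 1.067⁴ = 11.665pt
At 1.467: 9.0 × 1.467⁴ = 41.683pt
Difference: 41.683 − 11.665 = 30.018pt

30.0pt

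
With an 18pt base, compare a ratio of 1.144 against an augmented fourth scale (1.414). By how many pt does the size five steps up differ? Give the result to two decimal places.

66.48pt

At 1.144: 18.0 × 1.144⁵ = 35.2698pt
Augmented fourth: 18.0 × 1.414⁵ = 101.7465pt
Difference: 101.7465 − 35.2698 = 66.4767pt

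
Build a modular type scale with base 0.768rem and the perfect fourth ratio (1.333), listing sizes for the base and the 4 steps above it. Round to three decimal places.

0.768rem, 1.024rem, 1.365rem, 1.819rem, 2.425rem

Step 0: 0.768rem
Step 1: 0.768 × 1.333 = 1.024
Step 2: 0.768 × 1.333² = 1.365
Step 3: 0.768 × 1.333³ = 1.819
Step 4: 0.768 × 1.333⁴ = 2.425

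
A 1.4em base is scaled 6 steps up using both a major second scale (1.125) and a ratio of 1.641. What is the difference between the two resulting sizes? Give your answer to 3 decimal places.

24.501em

Major second: 1.4 × 1.125⁶ = 2.83820em
At 1.641: 1.4 × 1.641⁶ = 27.33880em
Difference: 27.33880 − 2.83820 = 24.50060em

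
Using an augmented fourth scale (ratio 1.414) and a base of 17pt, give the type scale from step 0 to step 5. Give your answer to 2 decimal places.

Step 0: 17pt
Step 1: 17.0 × 1.414 = 24.04
Step 2: 17.0 × 1.414² = 33.99
Step 3: 17.0 × 1.414³ = 48.06
Step 4: 17.0 × 1.414⁴ = 67.96
Step 5: 17.0 × 1.414⁵ = 96.09

17.00pt, 24.04pt, 33.99pt, 48.06pt, 67.96pt, 96.09pt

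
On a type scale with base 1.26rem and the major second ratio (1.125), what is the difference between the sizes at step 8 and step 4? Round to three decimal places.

Step 4: 1.26 × 1.125⁴ = 2.01828rem
Step 8: 1.26 × 1.125⁸ = 3.23289rem
Difference: 3.23289 − 2.01828 = 1.21461rem

1.215rem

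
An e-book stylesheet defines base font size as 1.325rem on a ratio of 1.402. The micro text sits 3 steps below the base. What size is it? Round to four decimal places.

0.4808rem

Every step multiplies by the scale ratio.
1.325 ÷ 1.402³ = 1.325 ÷ 2.75578 ≈ 0.4808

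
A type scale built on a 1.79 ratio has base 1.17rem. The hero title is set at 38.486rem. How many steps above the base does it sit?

1.79ⁿ = 38.486 / 1.17 = 32.8940
n = ln(32.8940) / ln(1.79) = 3.4933 / 0.5822 ≈ 6.00

6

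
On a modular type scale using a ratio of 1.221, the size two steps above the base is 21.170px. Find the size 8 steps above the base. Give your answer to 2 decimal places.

70.15px

21.170 × 1.221⁶ = 21.170 × 3.31355 ≈ 70.148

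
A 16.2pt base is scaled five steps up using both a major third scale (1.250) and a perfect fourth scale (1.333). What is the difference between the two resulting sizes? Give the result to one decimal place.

Major third: 16.2 × 1.250⁵ = 49.438pt
Perfect fourth: 16.2 × 1.333⁵ = 68.181pt
Difference: 68.181 − 49.438 = 18.743pt

18.7pt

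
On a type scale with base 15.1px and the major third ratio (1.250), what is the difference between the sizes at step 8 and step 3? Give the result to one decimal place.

60.5px

Step 3: 15.1 × 1.250³ = 29.492px
Step 8: 15.1 × 1.250⁸ = 90.003px
Difference: 90.003 − 29.492 = 60.511px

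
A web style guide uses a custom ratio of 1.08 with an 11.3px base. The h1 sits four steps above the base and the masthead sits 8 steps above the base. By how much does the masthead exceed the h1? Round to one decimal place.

5.5px

Step 4: 11.3 × 1.08⁴ = 15.374px
Step 8: 11.3 × 1.08⁸ = 20.916px
Difference: 20.916 − 15.374 = 5.542px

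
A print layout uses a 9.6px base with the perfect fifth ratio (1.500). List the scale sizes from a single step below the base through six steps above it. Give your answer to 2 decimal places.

6.40px, 9.60px, 14.40px, 21.60px, 32.40px, 48.60px, 72.90px, 109.35px

Step -1: 9.6 ÷ 1.500 = 6.40
Step 0: 9.6px
Step 1: 9.6 × 1.500 = 14.40
Step 2: 9.6 × 1.500² = 21.60
Step 3: 9.6 × 1.500³ = 32.40
Step 4: 9.6 × 1.500⁴ = 48.60
Step 5: 9.6 × 1.500⁵ = 72.90
Step 6: 9.6 × 1.500⁶ = 109.35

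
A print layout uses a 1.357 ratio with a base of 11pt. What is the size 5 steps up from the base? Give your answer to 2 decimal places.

11.0 × 1.357⁵ = 11.0 × 4.60150 ≈ 50.62

50.62pt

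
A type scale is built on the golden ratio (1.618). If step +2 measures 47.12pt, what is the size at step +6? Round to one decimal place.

322.9pt

Moving from step +2 to step +6 is 4 steps up, so multiply by r⁴.
47.12 × 1.618⁴ = 47.12 × 6.85353 ≈ 322.938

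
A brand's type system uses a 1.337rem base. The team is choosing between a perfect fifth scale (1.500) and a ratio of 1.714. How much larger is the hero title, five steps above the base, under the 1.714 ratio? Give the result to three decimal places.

9.625rem

Perfect fifth: 1.337 × 1.500⁵ = 10.15284rem
At 1.714: 1.337 × 1.714⁵ = 19.77814rem
Difference: 19.77814 − 10.15284 = 9.62530rem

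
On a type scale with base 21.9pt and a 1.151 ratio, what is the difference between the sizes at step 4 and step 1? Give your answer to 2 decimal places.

Step 1: 21.9 × 1.151 = 25.2069pt
Step 4: 21.9 × 1.151⁴ = 38.4366pt
Difference: 38.4366 − 25.2069 = 13.2297pt

13.23pt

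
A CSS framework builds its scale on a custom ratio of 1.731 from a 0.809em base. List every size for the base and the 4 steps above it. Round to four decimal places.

0.8090em, 1.4004em, 2.4241em, 4.1960em, 7.2633em

Step 0: 0.809em
Step 1: 0.809 × 1.731 = 1.4004
Step 2: 0.809 × 1.731² = 2.4241
Step 3: 0.809 × 1.731³ = 4.1960
Step 4: 0.809 × 1.731⁴ = 7.2633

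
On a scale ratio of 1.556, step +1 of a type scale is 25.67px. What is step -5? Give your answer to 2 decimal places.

25.67 ÷ 1.556⁶ = 25.67 ÷ 14.19246 ≈ 1.809

1.81px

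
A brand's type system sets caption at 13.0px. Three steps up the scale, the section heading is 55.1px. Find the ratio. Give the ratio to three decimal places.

The ratio satisfies 13.0 × r³ = 55.1, so r = (55.1 / 13.0)^(1/3).
r = 4.2385^(1/3) ≈ 1.6183

1.618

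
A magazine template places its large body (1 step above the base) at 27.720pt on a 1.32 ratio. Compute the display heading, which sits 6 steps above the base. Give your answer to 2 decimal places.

27.720 × 1.32⁵ = 27.720 × 4.00746 ≈ 111.087

111.09pt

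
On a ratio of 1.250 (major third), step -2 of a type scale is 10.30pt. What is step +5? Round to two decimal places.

49.11pt

The gap is 5 − (-2) = 7 steps, so the factor is 1.250^7.
10.30 × 1.250⁷ = 10.30 × 4.76837 ≈ 49.114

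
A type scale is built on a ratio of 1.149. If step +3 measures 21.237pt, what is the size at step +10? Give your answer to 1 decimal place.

21.237 × 1.149⁷ = 21.237 × 2.64387 ≈ 56.148

56.1pt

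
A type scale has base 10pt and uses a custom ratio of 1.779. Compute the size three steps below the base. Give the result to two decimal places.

1.78pt

Every step multiplies by the scale ratio.
10.0 ÷ 1.779³ = 10.0 ÷ 5.63025 ≈ 1.78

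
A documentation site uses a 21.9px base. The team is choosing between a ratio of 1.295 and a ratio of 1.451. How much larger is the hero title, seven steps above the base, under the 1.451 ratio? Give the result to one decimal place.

At 1.295: 21.9 × 1.295⁷ = 133.762px
At 1.451: 21.9 × 1.451⁷ = 296.562px
Difference: 296.562 − 133.762 = 162.800px

162.8px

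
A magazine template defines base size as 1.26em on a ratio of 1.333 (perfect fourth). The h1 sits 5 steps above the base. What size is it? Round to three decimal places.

5.303em

1.26 × 1.333⁵ = 1.26 × 4.20873 ≈ 5.303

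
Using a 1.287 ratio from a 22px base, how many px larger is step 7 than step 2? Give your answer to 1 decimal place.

Step 2: 22.0 × 1.287² = 36.440px
Step 7: 22.0 × 1.287⁷ = 128.669px
Difference: 128.669 − 36.440 = 92.229px

92.2px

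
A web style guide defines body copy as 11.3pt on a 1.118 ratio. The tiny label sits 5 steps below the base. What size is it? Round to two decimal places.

Each step on a modular scale multiplies by the ratio, so the size n steps from the base is base × ratioⁿ.
11.3 ÷ 1.118⁵ = 11.3 ÷ 1.74666 ≈ 6.47

6.47pt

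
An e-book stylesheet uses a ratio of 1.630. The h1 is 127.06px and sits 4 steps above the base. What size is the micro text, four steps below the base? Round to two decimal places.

2.55px

Moving from step +4 to step -4 is 8 steps down, so divide by r⁸.
127.06 ÷ 1.630⁸ = 127.06 ÷ 49.83114 ≈ 2.550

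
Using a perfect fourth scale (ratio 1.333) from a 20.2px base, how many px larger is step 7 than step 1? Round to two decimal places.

124.14px

Step 1: 20.2 × 1.333 = 26.9266px
Step 7: 20.2 × 1.333⁷ = 151.0645px
Difference: 151.0645 − 26.9266 = 124.1379px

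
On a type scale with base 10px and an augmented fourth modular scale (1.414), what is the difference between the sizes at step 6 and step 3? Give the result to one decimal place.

Step 3: 10.0 × 1.414³ = 28.271px
Step 6: 10.0 × 1.414⁶ = 79.928px
Difference: 79.928 − 28.271 = 51.657px

51.7px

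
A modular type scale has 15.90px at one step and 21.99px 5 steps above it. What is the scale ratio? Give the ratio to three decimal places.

1.067

r⁵ = 21.99 / 15.90, so r = (21.99/15.90)^(1/5).
r = 1.3830^(1/5) ≈ 1.0670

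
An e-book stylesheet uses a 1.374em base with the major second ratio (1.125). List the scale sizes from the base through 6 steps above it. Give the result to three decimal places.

1.374em, 1.546em, 1.739em, 1.956em, 2.201em, 2.476em, 2.785em

Step 0: 1.374em
Step 1: 1.374 × 1.125 = 1.546
Step 2: 1.374 × 1.125² = 1.739
Step 3: 1.374 × 1.125³ = 1.956
Step 4: 1.374 × 1.125⁴ = 2.201
Step 5: 1.374 × 1.125⁵ = 2.476
Step 6: 1.374 × 1.125⁶ = 2.785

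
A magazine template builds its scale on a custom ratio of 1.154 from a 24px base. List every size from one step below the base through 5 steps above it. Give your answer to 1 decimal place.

Step -1: 24.0 ÷ 1.154 = 20.8
Step 0: 24px
Step 1: 24.0 × 1.154 = 27.7
Step 2: 24.0 × 1.154² = 32.0
Step 3: 24.0 × 1.154³ = 36.9
Step 4: 24.0 × 1.154⁴ = 42.6
Step 5: 24.0 × 1.154⁵ = 49.1

20.8px, 24.0px, 27.7px, 32.0px, 36.9px, 42.6px, 49.1px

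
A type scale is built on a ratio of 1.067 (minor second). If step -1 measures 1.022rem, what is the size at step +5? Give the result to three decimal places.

1.508rem

The gap is 5 − (-1) = 6 steps, so the factor is 1.067^6.
1.022 × 1.067⁶ = 1.022 × 1.47566 ≈ 1.508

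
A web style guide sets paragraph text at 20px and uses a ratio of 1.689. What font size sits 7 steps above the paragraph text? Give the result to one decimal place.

20.0 × 1.689⁷ = 20.0 × 39.21097 ≈ 784.22

784.2px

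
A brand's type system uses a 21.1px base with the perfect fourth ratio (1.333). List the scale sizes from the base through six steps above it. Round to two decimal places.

Step 0: 21.1px
Step 1: 21.1 × 1.333 = 28.13
Step 2: 21.1 × 1.333² = 37.49
Step 3: 21.1 × 1.333³ = 49.98
Step 4: 21.1 × 1.333⁴ = 66.62
Step 5: 21.1 × 1.333⁵ = 88.80
Step 6: 21.1 × 1.333⁶ = 118.38

21.10px, 28.13px, 37.49px, 49.98px, 66.62px, 88.80px, 118.38px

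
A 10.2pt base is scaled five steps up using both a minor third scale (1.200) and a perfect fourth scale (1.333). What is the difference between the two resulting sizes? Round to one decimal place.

Minor third: 10.2 × 1.200⁵ = 25.381pt
Perfect fourth: 10.2 × 1.333⁵ = 42.929pt
Difference: 42.929 − 25.381 = 17.548pt

17.5pt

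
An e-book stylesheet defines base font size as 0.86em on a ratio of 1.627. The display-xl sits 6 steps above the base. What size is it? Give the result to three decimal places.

15.952em

0.86 × 1.627⁶ = 0.86 × 18.54921 ≈ 15.952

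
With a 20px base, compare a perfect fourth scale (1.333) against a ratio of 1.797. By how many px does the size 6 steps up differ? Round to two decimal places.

Perfect fourth: 20.0 × 1.333⁶ = 112.2047px
At 1.797: 20.0 × 1.797⁶ = 673.4703px
Difference: 673.4703 − 112.2047 = 561.2656px

561.27px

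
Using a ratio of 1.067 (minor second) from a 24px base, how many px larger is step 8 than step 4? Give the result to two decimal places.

Step 4: 24.0 × 1.067⁴ = 31.1078px
Step 8: 24.0 × 1.067⁸ = 40.3206px
Difference: 40.3206 − 31.1078 = 9.2128px

9.21px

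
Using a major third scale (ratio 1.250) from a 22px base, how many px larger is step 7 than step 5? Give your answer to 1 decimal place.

Step 5: 22.0 × 1.250⁵ = 67.139px
Step 7: 22.0 × 1.250⁷ = 104.904px
Difference: 104.904 − 67.139 = 37.765px

37.8px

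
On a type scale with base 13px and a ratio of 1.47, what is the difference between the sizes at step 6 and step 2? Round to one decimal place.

103.1px

Step 2: 13.0 × 1.47² = 28.092px
Step 6: 13.0 × 1.47⁶ = 131.174px
Difference: 131.174 − 28.092 = 103.082px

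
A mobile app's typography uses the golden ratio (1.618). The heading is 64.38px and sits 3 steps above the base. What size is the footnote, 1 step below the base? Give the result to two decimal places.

64.38 ÷ 1.618⁴ = 64.38 ÷ 6.85353 ≈ 9.394

9.39px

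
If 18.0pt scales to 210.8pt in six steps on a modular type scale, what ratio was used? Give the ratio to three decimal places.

1.507

The ratio satisfies 18.0 × r⁶ = 210.8, so r = (210.8 / 18.0)^(1/6).
r = 11.7111^(1/6) ≈ 1.5070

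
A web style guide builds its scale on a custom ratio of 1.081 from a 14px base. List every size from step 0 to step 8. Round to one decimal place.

Step 0: 14px
Step 1: 14.0 × 1.081 = 15.1
Step 2: 14.0 × 1.081² = 16.4
Step 3: 14.0 × 1.081³ = 17.7
Step 4: 14.0 × 1.081⁴ = 19.1
Step 5: 14.0 × 1.081⁵ = 20.7
Step 6: 14.0 × 1.081⁶ = 22.3
Step 7: 14.0 × 1.081⁷ = 24.1
Step 8: 14.0 × 1.081⁸ = 26.1

14.0px, 15.1px, 16.4px, 17.7px, 19.1px, 20.7px, 22.3px, 24.1px, 26.1px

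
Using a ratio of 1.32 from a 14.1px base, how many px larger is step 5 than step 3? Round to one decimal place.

Step 3: 14.1 × 1.32³ = 32.430px
Step 5: 14.1 × 1.32⁵ = 56.505px
Difference: 56.505 − 32.430 = 24.075px

24.1px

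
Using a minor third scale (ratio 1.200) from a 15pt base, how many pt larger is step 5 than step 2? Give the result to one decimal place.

Step 2: 15.0 × 1.200² = 21.600pt
Step 5: 15.0 × 1.200⁵ = 37.325pt
Difference: 37.325 − 21.600 = 15.725pt

15.7pt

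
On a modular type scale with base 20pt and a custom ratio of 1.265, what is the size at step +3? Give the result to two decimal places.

20.0 × 1.265³ = 20.0 × 2.02428 ≈ 40.49

40.49pt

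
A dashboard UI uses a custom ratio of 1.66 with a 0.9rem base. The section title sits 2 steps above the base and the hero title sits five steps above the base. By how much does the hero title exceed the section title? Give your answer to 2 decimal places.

Step 2: 0.9 × 1.66² = 2.4800rem
Step 5: 0.9 × 1.66⁵ = 11.3444rem
Difference: 11.3444 − 2.4800 = 8.8644rem

8.86rem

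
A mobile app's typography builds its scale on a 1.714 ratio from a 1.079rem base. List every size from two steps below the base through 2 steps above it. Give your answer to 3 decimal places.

Step -2: 1.079 ÷ 1.714² = 0.367
Step -1: 1.079 ÷ 1.714 = 0.630
Step 0: 1.079rem
Step 1: 1.079 × 1.714 = 1.849
Step 2: 1.079 × 1.714² = 3.170

0.367rem, 0.630rem, 1.079rem, 1.849rem, 3.170rem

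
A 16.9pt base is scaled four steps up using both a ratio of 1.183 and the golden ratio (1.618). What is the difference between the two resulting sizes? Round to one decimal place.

82.7pt

At 1.183: 16.9 × 1.183⁴ = 33.100pt
Golden ratio: 16.9 × 1.618⁴ = 115.825pt
Difference: 115.825 − 33.100 = 82.725pt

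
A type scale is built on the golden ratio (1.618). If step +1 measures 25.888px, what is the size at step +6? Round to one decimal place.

Moving from step +1 to step +6 is 5 steps up, so multiply by r⁵.
25.888 × 1.618⁵ = 25.888 × 11.08901 ≈ 287.072

287.1px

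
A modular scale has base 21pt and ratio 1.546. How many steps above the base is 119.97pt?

1.546ⁿ = 119.97 / 21 = 5.7129
n = ln(5.7129) / ln(1.546) = 1.7427 / 0.4357 ≈ 4.00

4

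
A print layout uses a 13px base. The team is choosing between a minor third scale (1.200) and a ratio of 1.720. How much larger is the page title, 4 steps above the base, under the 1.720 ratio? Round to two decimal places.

86.82px

Minor third: 13.0 × 1.200⁴ = 26.9568px
At 1.720: 13.0 × 1.720⁴ = 113.7777px
Difference: 113.7777 − 26.9568 = 86.8209px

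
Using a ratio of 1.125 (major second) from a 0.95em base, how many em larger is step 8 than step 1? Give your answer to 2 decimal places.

1.37em

Step 1: 0.95 × 1.125 = 1.0687em
Step 8: 0.95 × 1.125⁸ = 2.4375em
Difference: 2.4375 − 1.0687 = 1.3688em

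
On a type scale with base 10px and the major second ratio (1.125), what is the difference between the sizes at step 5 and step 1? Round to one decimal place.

Step 1: 10.0 × 1.125 = 11.250px
Step 5: 10.0 × 1.125⁵ = 18.020px
Difference: 18.020 − 11.250 = 6.770px

6.8px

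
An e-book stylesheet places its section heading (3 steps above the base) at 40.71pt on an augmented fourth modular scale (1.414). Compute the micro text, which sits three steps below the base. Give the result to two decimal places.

5.09pt

Moving from step +3 to step -3 is 6 steps down, so divide by r⁶.
40.71 ÷ 1.414⁶ = 40.71 ÷ 7.99275 ≈ 5.093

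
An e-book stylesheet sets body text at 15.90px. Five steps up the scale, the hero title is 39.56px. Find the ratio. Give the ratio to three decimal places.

r⁵ = 39.56 / 15.90, so r = (39.56/15.90)^(1/5).
r = 2.4881^(1/5) ≈ 1.2000

1.200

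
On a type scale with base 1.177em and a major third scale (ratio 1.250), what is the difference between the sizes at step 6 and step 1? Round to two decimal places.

3.02em

Step 1: 1.177 × 1.250 = 1.4712em
Step 6: 1.177 × 1.250⁶ = 4.4899em
Difference: 4.4899 − 1.4712 = 3.0187em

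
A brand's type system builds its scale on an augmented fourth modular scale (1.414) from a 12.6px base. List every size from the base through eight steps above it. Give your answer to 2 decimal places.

12.60px, 17.82px, 25.19px, 35.62px, 50.37px, 71.22px, 100.71px, 142.40px, 201.36px

Step 0: 12.6px
Step 1: 12.6 × 1.414 = 17.82
Step 2: 12.6 × 1.414² = 25.19
Step 3: 12.6 × 1.414³ = 35.62
Step 4: 12.6 × 1.414⁴ = 50.37
Step 5: 12.6 × 1.414⁵ = 71.22
Step 6: 12.6 × 1.414⁶ = 100.71
Step 7: 12.6 × 1.414⁷ = 142.40
Step 8: 12.6 × 1.414⁸ = 201.36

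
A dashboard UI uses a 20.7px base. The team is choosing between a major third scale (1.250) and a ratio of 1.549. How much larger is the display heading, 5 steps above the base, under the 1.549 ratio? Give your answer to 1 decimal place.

121.4px

Major third: 20.7 × 1.250⁵ = 63.171px
At 1.549: 20.7 × 1.549⁵ = 184.598px
Difference: 184.598 − 63.171 = 121.427px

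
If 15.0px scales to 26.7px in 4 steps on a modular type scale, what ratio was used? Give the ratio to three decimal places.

r⁴ = 26.7 / 15.0, so r = (26.7/15.0)^(1/4).
r = 1.7800^(1/4) ≈ 1.1551

1.155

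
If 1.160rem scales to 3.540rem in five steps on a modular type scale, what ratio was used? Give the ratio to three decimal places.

The ratio satisfies 1.160 × r⁵ = 3.540, so r = (3.540 / 1.160)^(1/5).
r = 3.0517^(1/5) ≈ 1.2500

1.250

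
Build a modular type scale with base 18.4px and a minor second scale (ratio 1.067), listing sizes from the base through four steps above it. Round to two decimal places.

Step 0: 18.4px
Step 1: 18.4 × 1.067 = 19.63
Step 2: 18.4 × 1.067² = 20.95
Step 3: 18.4 × 1.067³ = 22.35
Step 4: 18.4 × 1.067⁴ = 23.85

18.40px, 19.63px, 20.95px, 22.35px, 23.85px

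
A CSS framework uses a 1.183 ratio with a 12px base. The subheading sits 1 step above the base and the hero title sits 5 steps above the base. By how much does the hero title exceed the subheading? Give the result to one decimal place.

Step 1: 12.0 × 1.183 = 14.196px
Step 5: 12.0 × 1.183⁵ = 27.804px
Difference: 27.804 − 14.196 = 13.608px

13.6px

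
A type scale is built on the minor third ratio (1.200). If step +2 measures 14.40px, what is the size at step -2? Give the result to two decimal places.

14.40 ÷ 1.200⁴ = 14.40 ÷ 2.07360 ≈ 6.944

6.94px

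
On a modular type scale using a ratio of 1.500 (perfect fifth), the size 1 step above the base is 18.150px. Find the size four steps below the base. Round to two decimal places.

Moving from step +1 to step -4 is 5 steps down, so divide by r⁵.
18.150 ÷ 1.500⁵ = 18.150 ÷ 7.59375 ≈ 2.390

2.39px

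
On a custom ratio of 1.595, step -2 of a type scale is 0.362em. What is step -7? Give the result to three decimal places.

0.362 ÷ 1.595⁵ = 0.362 ÷ 10.32294 ≈ 0.035

0.035em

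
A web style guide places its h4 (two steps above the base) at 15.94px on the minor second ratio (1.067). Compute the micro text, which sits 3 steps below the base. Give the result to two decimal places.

11.53px

15.94 ÷ 1.067⁵ = 15.94 ÷ 1.38300 ≈ 11.526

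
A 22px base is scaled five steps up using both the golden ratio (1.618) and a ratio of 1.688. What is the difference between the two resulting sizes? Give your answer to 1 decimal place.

Golden ratio: 22.0 × 1.618⁵ = 243.958px
At 1.688: 22.0 × 1.688⁵ = 301.498px
Difference: 301.498 − 243.958 = 57.540px

57.5px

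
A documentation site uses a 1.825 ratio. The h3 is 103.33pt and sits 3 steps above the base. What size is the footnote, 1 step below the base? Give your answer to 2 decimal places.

9.31pt

The gap is -1 − (3) = -4 steps, so the factor is 1.825^-4.
103.33 ÷ 1.825⁴ = 103.33 ÷ 11.09306 ≈ 9.315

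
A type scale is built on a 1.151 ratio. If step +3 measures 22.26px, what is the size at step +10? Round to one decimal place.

22.26 × 1.151⁷ = 22.26 × 2.67625 ≈ 59.573

59.6px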